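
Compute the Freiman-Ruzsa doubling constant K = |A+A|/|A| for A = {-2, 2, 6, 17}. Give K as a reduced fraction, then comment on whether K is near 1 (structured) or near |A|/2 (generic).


|A| = 4.
Compute A + A by enumerating all 16 pairs.
A + A = {-4, 0, 4, 8, 12, 15, 19, 23, 34}, so |A + A| = 9.
K = |A + A| / |A| = 9/4 (already in lowest terms) ≈ 2.2500.
Reference: AP of size 4 gives K = 7/4 ≈ 1.7500; a fully generic set of size 4 gives K ≈ 2.5000.

|A| = 4, |A + A| = 9, K = 9/4.


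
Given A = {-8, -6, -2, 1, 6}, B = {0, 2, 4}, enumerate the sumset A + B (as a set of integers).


A + B = {a + b : a ∈ A, b ∈ B}.
Enumerate all |A|·|B| = 5·3 = 15 pairs (a, b) and collect distinct sums.
a = -8: -8+0=-8, -8+2=-6, -8+4=-4
a = -6: -6+0=-6, -6+2=-4, -6+4=-2
a = -2: -2+0=-2, -2+2=0, -2+4=2
a = 1: 1+0=1, 1+2=3, 1+4=5
a = 6: 6+0=6, 6+2=8, 6+4=10
Collecting distinct sums: A + B = {-8, -6, -4, -2, 0, 1, 2, 3, 5, 6, 8, 10}
|A + B| = 12

A + B = {-8, -6, -4, -2, 0, 1, 2, 3, 5, 6, 8, 10}


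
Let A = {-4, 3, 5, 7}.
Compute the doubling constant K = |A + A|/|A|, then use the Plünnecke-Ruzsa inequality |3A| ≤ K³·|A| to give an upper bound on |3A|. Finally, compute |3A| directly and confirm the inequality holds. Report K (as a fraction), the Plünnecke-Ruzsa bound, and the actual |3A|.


|A| = 4.
Step 1: Compute A + A by enumerating all 16 pairs.
A + A = {-8, -1, 1, 3, 6, 8, 10, 12, 14}, so |A + A| = 9.
Step 2: Doubling constant K = |A + A|/|A| = 9/4 = 9/4 ≈ 2.2500.
Step 3: Plünnecke-Ruzsa gives |3A| ≤ K³·|A| = (2.2500)³ · 4 ≈ 45.5625.
Step 4: Compute 3A = A + A + A directly by enumerating all triples (a,b,c) ∈ A³; |3A| = 16.
Step 5: Check 16 ≤ 45.5625? Yes ✓.

K = 9/4, Plünnecke-Ruzsa bound K³|A| ≈ 45.5625, |3A| = 16, inequality holds.


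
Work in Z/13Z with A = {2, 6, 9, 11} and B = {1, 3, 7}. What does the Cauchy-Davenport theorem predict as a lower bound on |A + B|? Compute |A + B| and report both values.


Cauchy-Davenport: |A + B| ≥ min(p, |A| + |B| - 1) for A, B nonempty in Z/pZ.
|A| = 4, |B| = 3, p = 13.
CD lower bound = min(13, 4 + 3 - 1) = min(13, 6) = 6.
Compute A + B mod 13 directly:
a = 2: 2+1=3, 2+3=5, 2+7=9
a = 6: 6+1=7, 6+3=9, 6+7=0
a = 9: 9+1=10, 9+3=12, 9+7=3
a = 11: 11+1=12, 11+3=1, 11+7=5
A + B = {0, 1, 3, 5, 7, 9, 10, 12}, so |A + B| = 8.
Verify: 8 ≥ 6? Yes ✓.

CD lower bound = 6, actual |A + B| = 8.


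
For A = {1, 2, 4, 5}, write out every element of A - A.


A - A = {a - a' : a, a' ∈ A}.
Compute a - a' for each ordered pair (a, a'):
a = 1: 1-1=0, 1-2=-1, 1-4=-3, 1-5=-4
a = 2: 2-1=1, 2-2=0, 2-4=-2, 2-5=-3
a = 4: 4-1=3, 4-2=2, 4-4=0, 4-5=-1
a = 5: 5-1=4, 5-2=3, 5-4=1, 5-5=0
Collecting distinct values (and noting 0 appears from a-a):
A - A = {-4, -3, -2, -1, 0, 1, 2, 3, 4}
|A - A| = 9

A - A = {-4, -3, -2, -1, 0, 1, 2, 3, 4}


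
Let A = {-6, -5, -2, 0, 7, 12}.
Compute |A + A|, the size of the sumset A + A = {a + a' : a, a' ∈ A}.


A + A = {a + a' : a, a' ∈ A}; |A| = 6.
General bounds: 2|A| - 1 ≤ |A + A| ≤ |A|(|A|+1)/2, i.e. 11 ≤ |A + A| ≤ 21.
Lower bound 2|A|-1 is attained iff A is an arithmetic progression.
Enumerate sums a + a' for a ≤ a' (symmetric, so this suffices):
a = -6: -6+-6=-12, -6+-5=-11, -6+-2=-8, -6+0=-6, -6+7=1, -6+12=6
a = -5: -5+-5=-10, -5+-2=-7, -5+0=-5, -5+7=2, -5+12=7
a = -2: -2+-2=-4, -2+0=-2, -2+7=5, -2+12=10
a = 0: 0+0=0, 0+7=7, 0+12=12
a = 7: 7+7=14, 7+12=19
a = 12: 12+12=24
Distinct sums: {-12, -11, -10, -8, -7, -6, -5, -4, -2, 0, 1, 2, 5, 6, 7, 10, 12, 14, 19, 24}
|A + A| = 20

|A + A| = 20


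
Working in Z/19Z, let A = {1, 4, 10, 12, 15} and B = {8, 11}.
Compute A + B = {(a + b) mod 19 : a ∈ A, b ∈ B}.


Work in Z/19Z: reduce every sum a + b modulo 19.
Enumerate all 10 pairs:
a = 1: 1+8=9, 1+11=12
a = 4: 4+8=12, 4+11=15
a = 10: 10+8=18, 10+11=2
a = 12: 12+8=1, 12+11=4
a = 15: 15+8=4, 15+11=7
Distinct residues collected: {1, 2, 4, 7, 9, 12, 15, 18}
|A + B| = 8 (out of 19 total residues).

A + B = {1, 2, 4, 7, 9, 12, 15, 18}


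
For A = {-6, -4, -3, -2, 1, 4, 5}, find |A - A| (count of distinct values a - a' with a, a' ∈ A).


A - A = {a - a' : a, a' ∈ A}; |A| = 7.
Bounds: 2|A|-1 ≤ |A - A| ≤ |A|² - |A| + 1, i.e. 13 ≤ |A - A| ≤ 43.
Note: 0 ∈ A - A always (from a - a). The set is symmetric: if d ∈ A - A then -d ∈ A - A.
Enumerate nonzero differences d = a - a' with a > a' (then include -d):
Positive differences: {1, 2, 3, 4, 5, 6, 7, 8, 9, 10, 11}
Full difference set: {0} ∪ (positive diffs) ∪ (negative diffs).
|A - A| = 1 + 2·11 = 23 (matches direct enumeration: 23).

|A - A| = 23


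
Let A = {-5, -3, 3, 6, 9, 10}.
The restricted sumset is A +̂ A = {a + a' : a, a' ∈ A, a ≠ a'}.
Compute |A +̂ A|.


Restricted sumset: A +̂ A = {a + a' : a ∈ A, a' ∈ A, a ≠ a'}.
Equivalently, take A + A and drop any sum 2a that is achievable ONLY as a + a for a ∈ A (i.e. sums representable only with equal summands).
Enumerate pairs (a, a') with a < a' (symmetric, so each unordered pair gives one sum; this covers all a ≠ a'):
  -5 + -3 = -8
  -5 + 3 = -2
  -5 + 6 = 1
  -5 + 9 = 4
  -5 + 10 = 5
  -3 + 3 = 0
  -3 + 6 = 3
  -3 + 9 = 6
  -3 + 10 = 7
  3 + 6 = 9
  3 + 9 = 12
  3 + 10 = 13
  6 + 9 = 15
  6 + 10 = 16
  9 + 10 = 19
Collected distinct sums: {-8, -2, 0, 1, 3, 4, 5, 6, 7, 9, 12, 13, 15, 16, 19}
|A +̂ A| = 15
(Reference bound: |A +̂ A| ≥ 2|A| - 3 for |A| ≥ 2, with |A| = 6 giving ≥ 9.)

|A +̂ A| = 15


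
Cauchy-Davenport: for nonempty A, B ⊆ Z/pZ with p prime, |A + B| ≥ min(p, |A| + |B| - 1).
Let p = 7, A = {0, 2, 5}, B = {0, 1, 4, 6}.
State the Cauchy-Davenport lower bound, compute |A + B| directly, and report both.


Cauchy-Davenport: |A + B| ≥ min(p, |A| + |B| - 1) for A, B nonempty in Z/pZ.
|A| = 3, |B| = 4, p = 7.
CD lower bound = min(7, 3 + 4 - 1) = min(7, 6) = 6.
Compute A + B mod 7 directly:
a = 0: 0+0=0, 0+1=1, 0+4=4, 0+6=6
a = 2: 2+0=2, 2+1=3, 2+4=6, 2+6=1
a = 5: 5+0=5, 5+1=6, 5+4=2, 5+6=4
A + B = {0, 1, 2, 3, 4, 5, 6}, so |A + B| = 7.
Verify: 7 ≥ 6? Yes ✓.

CD lower bound = 6, actual |A + B| = 7.


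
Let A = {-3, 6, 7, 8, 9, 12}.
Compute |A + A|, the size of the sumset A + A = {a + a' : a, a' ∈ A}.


A + A = {a + a' : a, a' ∈ A}; |A| = 6.
General bounds: 2|A| - 1 ≤ |A + A| ≤ |A|(|A|+1)/2, i.e. 11 ≤ |A + A| ≤ 21.
Lower bound 2|A|-1 is attained iff A is an arithmetic progression.
Enumerate sums a + a' for a ≤ a' (symmetric, so this suffices):
a = -3: -3+-3=-6, -3+6=3, -3+7=4, -3+8=5, -3+9=6, -3+12=9
a = 6: 6+6=12, 6+7=13, 6+8=14, 6+9=15, 6+12=18
a = 7: 7+7=14, 7+8=15, 7+9=16, 7+12=19
a = 8: 8+8=16, 8+9=17, 8+12=20
a = 9: 9+9=18, 9+12=21
a = 12: 12+12=24
Distinct sums: {-6, 3, 4, 5, 6, 9, 12, 13, 14, 15, 16, 17, 18, 19, 20, 21, 24}
|A + A| = 17

|A + A| = 17


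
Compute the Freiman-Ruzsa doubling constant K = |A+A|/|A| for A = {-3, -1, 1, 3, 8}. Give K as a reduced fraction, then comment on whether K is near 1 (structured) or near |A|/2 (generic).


|A| = 5.
Compute A + A by enumerating all 25 pairs.
A + A = {-6, -4, -2, 0, 2, 4, 5, 6, 7, 9, 11, 16}, so |A + A| = 12.
K = |A + A| / |A| = 12/5 (already in lowest terms) ≈ 2.4000.
Reference: AP of size 5 gives K = 9/5 ≈ 1.8000; a fully generic set of size 5 gives K ≈ 3.0000.

|A| = 5, |A + A| = 12, K = 12/5.


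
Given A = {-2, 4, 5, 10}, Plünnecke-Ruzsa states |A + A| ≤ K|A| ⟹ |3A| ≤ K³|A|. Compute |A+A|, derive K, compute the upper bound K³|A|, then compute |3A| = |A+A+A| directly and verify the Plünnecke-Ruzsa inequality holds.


|A| = 4.
Step 1: Compute A + A by enumerating all 16 pairs.
A + A = {-4, 2, 3, 8, 9, 10, 14, 15, 20}, so |A + A| = 9.
Step 2: Doubling constant K = |A + A|/|A| = 9/4 = 9/4 ≈ 2.2500.
Step 3: Plünnecke-Ruzsa gives |3A| ≤ K³·|A| = (2.2500)³ · 4 ≈ 45.5625.
Step 4: Compute 3A = A + A + A directly by enumerating all triples (a,b,c) ∈ A³; |3A| = 16.
Step 5: Check 16 ≤ 45.5625? Yes ✓.

K = 9/4, Plünnecke-Ruzsa bound K³|A| ≈ 45.5625, |3A| = 16, inequality holds.


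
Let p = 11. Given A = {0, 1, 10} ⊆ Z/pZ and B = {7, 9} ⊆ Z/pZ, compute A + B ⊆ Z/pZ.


Work in Z/11Z: reduce every sum a + b modulo 11.
Enumerate all 6 pairs:
a = 0: 0+7=7, 0+9=9
a = 1: 1+7=8, 1+9=10
a = 10: 10+7=6, 10+9=8
Distinct residues collected: {6, 7, 8, 9, 10}
|A + B| = 5 (out of 11 total residues).

A + B = {6, 7, 8, 9, 10}


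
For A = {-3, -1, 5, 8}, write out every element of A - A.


A - A = {a - a' : a, a' ∈ A}.
Compute a - a' for each ordered pair (a, a'):
a = -3: -3--3=0, -3--1=-2, -3-5=-8, -3-8=-11
a = -1: -1--3=2, -1--1=0, -1-5=-6, -1-8=-9
a = 5: 5--3=8, 5--1=6, 5-5=0, 5-8=-3
a = 8: 8--3=11, 8--1=9, 8-5=3, 8-8=0
Collecting distinct values (and noting 0 appears from a-a):
A - A = {-11, -9, -8, -6, -3, -2, 0, 2, 3, 6, 8, 9, 11}
|A - A| = 13

A - A = {-11, -9, -8, -6, -3, -2, 0, 2, 3, 6, 8, 9, 11}


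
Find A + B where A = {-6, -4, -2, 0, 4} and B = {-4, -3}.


A + B = {a + b : a ∈ A, b ∈ B}.
Enumerate all |A|·|B| = 5·2 = 10 pairs (a, b) and collect distinct sums.
a = -6: -6+-4=-10, -6+-3=-9
a = -4: -4+-4=-8, -4+-3=-7
a = -2: -2+-4=-6, -2+-3=-5
a = 0: 0+-4=-4, 0+-3=-3
a = 4: 4+-4=0, 4+-3=1
Collecting distinct sums: A + B = {-10, -9, -8, -7, -6, -5, -4, -3, 0, 1}
|A + B| = 10

A + B = {-10, -9, -8, -7, -6, -5, -4, -3, 0, 1}


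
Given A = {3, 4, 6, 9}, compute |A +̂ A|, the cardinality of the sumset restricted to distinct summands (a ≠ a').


Restricted sumset: A +̂ A = {a + a' : a ∈ A, a' ∈ A, a ≠ a'}.
Equivalently, take A + A and drop any sum 2a that is achievable ONLY as a + a for a ∈ A (i.e. sums representable only with equal summands).
Enumerate pairs (a, a') with a < a' (symmetric, so each unordered pair gives one sum; this covers all a ≠ a'):
  3 + 4 = 7
  3 + 6 = 9
  3 + 9 = 12
  4 + 6 = 10
  4 + 9 = 13
  6 + 9 = 15
Collected distinct sums: {7, 9, 10, 12, 13, 15}
|A +̂ A| = 6
(Reference bound: |A +̂ A| ≥ 2|A| - 3 for |A| ≥ 2, with |A| = 4 giving ≥ 5.)

|A +̂ A| = 6


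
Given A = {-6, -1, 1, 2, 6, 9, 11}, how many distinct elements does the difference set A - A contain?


A - A = {a - a' : a, a' ∈ A}; |A| = 7.
Bounds: 2|A|-1 ≤ |A - A| ≤ |A|² - |A| + 1, i.e. 13 ≤ |A - A| ≤ 43.
Note: 0 ∈ A - A always (from a - a). The set is symmetric: if d ∈ A - A then -d ∈ A - A.
Enumerate nonzero differences d = a - a' with a > a' (then include -d):
Positive differences: {1, 2, 3, 4, 5, 7, 8, 9, 10, 12, 15, 17}
Full difference set: {0} ∪ (positive diffs) ∪ (negative diffs).
|A - A| = 1 + 2·12 = 25 (matches direct enumeration: 25).

|A - A| = 25


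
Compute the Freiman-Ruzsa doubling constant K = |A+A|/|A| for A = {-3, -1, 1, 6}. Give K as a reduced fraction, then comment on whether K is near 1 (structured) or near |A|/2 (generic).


|A| = 4.
Compute A + A by enumerating all 16 pairs.
A + A = {-6, -4, -2, 0, 2, 3, 5, 7, 12}, so |A + A| = 9.
K = |A + A| / |A| = 9/4 (already in lowest terms) ≈ 2.2500.
Reference: AP of size 4 gives K = 7/4 ≈ 1.7500; a fully generic set of size 4 gives K ≈ 2.5000.

|A| = 4, |A + A| = 9, K = 9/4.


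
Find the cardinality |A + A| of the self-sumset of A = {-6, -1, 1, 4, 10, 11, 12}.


A + A = {a + a' : a, a' ∈ A}; |A| = 7.
General bounds: 2|A| - 1 ≤ |A + A| ≤ |A|(|A|+1)/2, i.e. 13 ≤ |A + A| ≤ 28.
Lower bound 2|A|-1 is attained iff A is an arithmetic progression.
Enumerate sums a + a' for a ≤ a' (symmetric, so this suffices):
a = -6: -6+-6=-12, -6+-1=-7, -6+1=-5, -6+4=-2, -6+10=4, -6+11=5, -6+12=6
a = -1: -1+-1=-2, -1+1=0, -1+4=3, -1+10=9, -1+11=10, -1+12=11
a = 1: 1+1=2, 1+4=5, 1+10=11, 1+11=12, 1+12=13
a = 4: 4+4=8, 4+10=14, 4+11=15, 4+12=16
a = 10: 10+10=20, 10+11=21, 10+12=22
a = 11: 11+11=22, 11+12=23
a = 12: 12+12=24
Distinct sums: {-12, -7, -5, -2, 0, 2, 3, 4, 5, 6, 8, 9, 10, 11, 12, 13, 14, 15, 16, 20, 21, 22, 23, 24}
|A + A| = 24

|A + A| = 24


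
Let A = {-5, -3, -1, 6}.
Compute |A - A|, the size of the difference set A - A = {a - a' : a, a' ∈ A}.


A - A = {a - a' : a, a' ∈ A}; |A| = 4.
Bounds: 2|A|-1 ≤ |A - A| ≤ |A|² - |A| + 1, i.e. 7 ≤ |A - A| ≤ 13.
Note: 0 ∈ A - A always (from a - a). The set is symmetric: if d ∈ A - A then -d ∈ A - A.
Enumerate nonzero differences d = a - a' with a > a' (then include -d):
Positive differences: {2, 4, 7, 9, 11}
Full difference set: {0} ∪ (positive diffs) ∪ (negative diffs).
|A - A| = 1 + 2·5 = 11 (matches direct enumeration: 11).

|A - A| = 11


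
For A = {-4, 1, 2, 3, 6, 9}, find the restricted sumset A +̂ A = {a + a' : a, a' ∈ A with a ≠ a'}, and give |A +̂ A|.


Restricted sumset: A +̂ A = {a + a' : a ∈ A, a' ∈ A, a ≠ a'}.
Equivalently, take A + A and drop any sum 2a that is achievable ONLY as a + a for a ∈ A (i.e. sums representable only with equal summands).
Enumerate pairs (a, a') with a < a' (symmetric, so each unordered pair gives one sum; this covers all a ≠ a'):
  -4 + 1 = -3
  -4 + 2 = -2
  -4 + 3 = -1
  -4 + 6 = 2
  -4 + 9 = 5
  1 + 2 = 3
  1 + 3 = 4
  1 + 6 = 7
  1 + 9 = 10
  2 + 3 = 5
  2 + 6 = 8
  2 + 9 = 11
  3 + 6 = 9
  3 + 9 = 12
  6 + 9 = 15
Collected distinct sums: {-3, -2, -1, 2, 3, 4, 5, 7, 8, 9, 10, 11, 12, 15}
|A +̂ A| = 14
(Reference bound: |A +̂ A| ≥ 2|A| - 3 for |A| ≥ 2, with |A| = 6 giving ≥ 9.)

|A +̂ A| = 14


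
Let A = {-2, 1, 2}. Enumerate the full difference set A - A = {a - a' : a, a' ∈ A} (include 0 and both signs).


A - A = {a - a' : a, a' ∈ A}.
Compute a - a' for each ordered pair (a, a'):
a = -2: -2--2=0, -2-1=-3, -2-2=-4
a = 1: 1--2=3, 1-1=0, 1-2=-1
a = 2: 2--2=4, 2-1=1, 2-2=0
Collecting distinct values (and noting 0 appears from a-a):
A - A = {-4, -3, -1, 0, 1, 3, 4}
|A - A| = 7

A - A = {-4, -3, -1, 0, 1, 3, 4}


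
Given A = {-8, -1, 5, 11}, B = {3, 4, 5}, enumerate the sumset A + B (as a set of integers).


A + B = {a + b : a ∈ A, b ∈ B}.
Enumerate all |A|·|B| = 4·3 = 12 pairs (a, b) and collect distinct sums.
a = -8: -8+3=-5, -8+4=-4, -8+5=-3
a = -1: -1+3=2, -1+4=3, -1+5=4
a = 5: 5+3=8, 5+4=9, 5+5=10
a = 11: 11+3=14, 11+4=15, 11+5=16
Collecting distinct sums: A + B = {-5, -4, -3, 2, 3, 4, 8, 9, 10, 14, 15, 16}
|A + B| = 12

A + B = {-5, -4, -3, 2, 3, 4, 8, 9, 10, 14, 15, 16}


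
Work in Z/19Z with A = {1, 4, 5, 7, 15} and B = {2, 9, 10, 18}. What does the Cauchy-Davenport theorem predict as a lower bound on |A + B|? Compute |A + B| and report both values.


Cauchy-Davenport: |A + B| ≥ min(p, |A| + |B| - 1) for A, B nonempty in Z/pZ.
|A| = 5, |B| = 4, p = 19.
CD lower bound = min(19, 5 + 4 - 1) = min(19, 8) = 8.
Compute A + B mod 19 directly:
a = 1: 1+2=3, 1+9=10, 1+10=11, 1+18=0
a = 4: 4+2=6, 4+9=13, 4+10=14, 4+18=3
a = 5: 5+2=7, 5+9=14, 5+10=15, 5+18=4
a = 7: 7+2=9, 7+9=16, 7+10=17, 7+18=6
a = 15: 15+2=17, 15+9=5, 15+10=6, 15+18=14
A + B = {0, 3, 4, 5, 6, 7, 9, 10, 11, 13, 14, 15, 16, 17}, so |A + B| = 14.
Verify: 14 ≥ 8? Yes ✓.

CD lower bound = 8, actual |A + B| = 14.


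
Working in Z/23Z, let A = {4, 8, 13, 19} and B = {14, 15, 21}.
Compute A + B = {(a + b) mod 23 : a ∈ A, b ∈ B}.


Work in Z/23Z: reduce every sum a + b modulo 23.
Enumerate all 12 pairs:
a = 4: 4+14=18, 4+15=19, 4+21=2
a = 8: 8+14=22, 8+15=0, 8+21=6
a = 13: 13+14=4, 13+15=5, 13+21=11
a = 19: 19+14=10, 19+15=11, 19+21=17
Distinct residues collected: {0, 2, 4, 5, 6, 10, 11, 17, 18, 19, 22}
|A + B| = 11 (out of 23 total residues).

A + B = {0, 2, 4, 5, 6, 10, 11, 17, 18, 19, 22}


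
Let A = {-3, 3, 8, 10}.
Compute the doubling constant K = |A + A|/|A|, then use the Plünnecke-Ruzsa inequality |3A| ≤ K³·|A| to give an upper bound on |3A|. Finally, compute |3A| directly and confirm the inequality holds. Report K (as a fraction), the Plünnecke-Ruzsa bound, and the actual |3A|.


|A| = 4.
Step 1: Compute A + A by enumerating all 16 pairs.
A + A = {-6, 0, 5, 6, 7, 11, 13, 16, 18, 20}, so |A + A| = 10.
Step 2: Doubling constant K = |A + A|/|A| = 10/4 = 10/4 ≈ 2.5000.
Step 3: Plünnecke-Ruzsa gives |3A| ≤ K³·|A| = (2.5000)³ · 4 ≈ 62.5000.
Step 4: Compute 3A = A + A + A directly by enumerating all triples (a,b,c) ∈ A³; |3A| = 20.
Step 5: Check 20 ≤ 62.5000? Yes ✓.

K = 10/4, Plünnecke-Ruzsa bound K³|A| ≈ 62.5000, |3A| = 20, inequality holds.


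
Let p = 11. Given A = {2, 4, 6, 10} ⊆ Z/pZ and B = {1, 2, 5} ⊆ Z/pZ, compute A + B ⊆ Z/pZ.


Work in Z/11Z: reduce every sum a + b modulo 11.
Enumerate all 12 pairs:
a = 2: 2+1=3, 2+2=4, 2+5=7
a = 4: 4+1=5, 4+2=6, 4+5=9
a = 6: 6+1=7, 6+2=8, 6+5=0
a = 10: 10+1=0, 10+2=1, 10+5=4
Distinct residues collected: {0, 1, 3, 4, 5, 6, 7, 8, 9}
|A + B| = 9 (out of 11 total residues).

A + B = {0, 1, 3, 4, 5, 6, 7, 8, 9}


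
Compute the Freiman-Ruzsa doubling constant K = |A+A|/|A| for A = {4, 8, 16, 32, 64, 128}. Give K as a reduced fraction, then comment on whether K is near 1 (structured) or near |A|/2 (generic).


|A| = 6.
Compute A + A by enumerating all 36 pairs.
A + A = {8, 12, 16, 20, 24, 32, 36, 40, 48, 64, 68, 72, 80, 96, 128, 132, 136, 144, 160, 192, 256}, so |A + A| = 21.
K = |A + A| / |A| = 21/6 = 7/2 ≈ 3.5000.
Reference: AP of size 6 gives K = 11/6 ≈ 1.8333; a fully generic set of size 6 gives K ≈ 3.5000.

|A| = 6, |A + A| = 21, K = 21/6 = 7/2.


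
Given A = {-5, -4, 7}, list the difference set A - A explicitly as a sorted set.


A - A = {a - a' : a, a' ∈ A}.
Compute a - a' for each ordered pair (a, a'):
a = -5: -5--5=0, -5--4=-1, -5-7=-12
a = -4: -4--5=1, -4--4=0, -4-7=-11
a = 7: 7--5=12, 7--4=11, 7-7=0
Collecting distinct values (and noting 0 appears from a-a):
A - A = {-12, -11, -1, 0, 1, 11, 12}
|A - A| = 7

A - A = {-12, -11, -1, 0, 1, 11, 12}


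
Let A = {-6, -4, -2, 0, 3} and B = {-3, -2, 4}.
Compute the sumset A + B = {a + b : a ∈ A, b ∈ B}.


A + B = {a + b : a ∈ A, b ∈ B}.
Enumerate all |A|·|B| = 5·3 = 15 pairs (a, b) and collect distinct sums.
a = -6: -6+-3=-9, -6+-2=-8, -6+4=-2
a = -4: -4+-3=-7, -4+-2=-6, -4+4=0
a = -2: -2+-3=-5, -2+-2=-4, -2+4=2
a = 0: 0+-3=-3, 0+-2=-2, 0+4=4
a = 3: 3+-3=0, 3+-2=1, 3+4=7
Collecting distinct sums: A + B = {-9, -8, -7, -6, -5, -4, -3, -2, 0, 1, 2, 4, 7}
|A + B| = 13

A + B = {-9, -8, -7, -6, -5, -4, -3, -2, 0, 1, 2, 4, 7}


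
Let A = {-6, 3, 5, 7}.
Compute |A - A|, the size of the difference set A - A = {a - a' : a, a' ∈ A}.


A - A = {a - a' : a, a' ∈ A}; |A| = 4.
Bounds: 2|A|-1 ≤ |A - A| ≤ |A|² - |A| + 1, i.e. 7 ≤ |A - A| ≤ 13.
Note: 0 ∈ A - A always (from a - a). The set is symmetric: if d ∈ A - A then -d ∈ A - A.
Enumerate nonzero differences d = a - a' with a > a' (then include -d):
Positive differences: {2, 4, 9, 11, 13}
Full difference set: {0} ∪ (positive diffs) ∪ (negative diffs).
|A - A| = 1 + 2·5 = 11 (matches direct enumeration: 11).

|A - A| = 11


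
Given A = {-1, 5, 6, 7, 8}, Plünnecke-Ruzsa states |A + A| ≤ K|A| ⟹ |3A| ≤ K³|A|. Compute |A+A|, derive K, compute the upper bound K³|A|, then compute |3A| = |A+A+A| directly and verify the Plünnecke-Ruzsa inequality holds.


|A| = 5.
Step 1: Compute A + A by enumerating all 25 pairs.
A + A = {-2, 4, 5, 6, 7, 10, 11, 12, 13, 14, 15, 16}, so |A + A| = 12.
Step 2: Doubling constant K = |A + A|/|A| = 12/5 = 12/5 ≈ 2.4000.
Step 3: Plünnecke-Ruzsa gives |3A| ≤ K³·|A| = (2.4000)³ · 5 ≈ 69.1200.
Step 4: Compute 3A = A + A + A directly by enumerating all triples (a,b,c) ∈ A³; |3A| = 21.
Step 5: Check 21 ≤ 69.1200? Yes ✓.

K = 12/5, Plünnecke-Ruzsa bound K³|A| ≈ 69.1200, |3A| = 21, inequality holds.


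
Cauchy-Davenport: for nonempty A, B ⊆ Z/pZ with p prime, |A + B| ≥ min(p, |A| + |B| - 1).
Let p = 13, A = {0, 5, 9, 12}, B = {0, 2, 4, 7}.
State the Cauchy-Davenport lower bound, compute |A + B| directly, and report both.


Cauchy-Davenport: |A + B| ≥ min(p, |A| + |B| - 1) for A, B nonempty in Z/pZ.
|A| = 4, |B| = 4, p = 13.
CD lower bound = min(13, 4 + 4 - 1) = min(13, 7) = 7.
Compute A + B mod 13 directly:
a = 0: 0+0=0, 0+2=2, 0+4=4, 0+7=7
a = 5: 5+0=5, 5+2=7, 5+4=9, 5+7=12
a = 9: 9+0=9, 9+2=11, 9+4=0, 9+7=3
a = 12: 12+0=12, 12+2=1, 12+4=3, 12+7=6
A + B = {0, 1, 2, 3, 4, 5, 6, 7, 9, 11, 12}, so |A + B| = 11.
Verify: 11 ≥ 7? Yes ✓.

CD lower bound = 7, actual |A + B| = 11.


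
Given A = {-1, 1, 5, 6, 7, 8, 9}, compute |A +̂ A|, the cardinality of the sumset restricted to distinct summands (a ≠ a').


Restricted sumset: A +̂ A = {a + a' : a ∈ A, a' ∈ A, a ≠ a'}.
Equivalently, take A + A and drop any sum 2a that is achievable ONLY as a + a for a ∈ A (i.e. sums representable only with equal summands).
Enumerate pairs (a, a') with a < a' (symmetric, so each unordered pair gives one sum; this covers all a ≠ a'):
  -1 + 1 = 0
  -1 + 5 = 4
  -1 + 6 = 5
  -1 + 7 = 6
  -1 + 8 = 7
  -1 + 9 = 8
  1 + 5 = 6
  1 + 6 = 7
  1 + 7 = 8
  1 + 8 = 9
  1 + 9 = 10
  5 + 6 = 11
  5 + 7 = 12
  5 + 8 = 13
  5 + 9 = 14
  6 + 7 = 13
  6 + 8 = 14
  6 + 9 = 15
  7 + 8 = 15
  7 + 9 = 16
  8 + 9 = 17
Collected distinct sums: {0, 4, 5, 6, 7, 8, 9, 10, 11, 12, 13, 14, 15, 16, 17}
|A +̂ A| = 15
(Reference bound: |A +̂ A| ≥ 2|A| - 3 for |A| ≥ 2, with |A| = 7 giving ≥ 11.)

|A +̂ A| = 15


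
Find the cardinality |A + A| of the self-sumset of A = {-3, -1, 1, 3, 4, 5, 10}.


A + A = {a + a' : a, a' ∈ A}; |A| = 7.
General bounds: 2|A| - 1 ≤ |A + A| ≤ |A|(|A|+1)/2, i.e. 13 ≤ |A + A| ≤ 28.
Lower bound 2|A|-1 is attained iff A is an arithmetic progression.
Enumerate sums a + a' for a ≤ a' (symmetric, so this suffices):
a = -3: -3+-3=-6, -3+-1=-4, -3+1=-2, -3+3=0, -3+4=1, -3+5=2, -3+10=7
a = -1: -1+-1=-2, -1+1=0, -1+3=2, -1+4=3, -1+5=4, -1+10=9
a = 1: 1+1=2, 1+3=4, 1+4=5, 1+5=6, 1+10=11
a = 3: 3+3=6, 3+4=7, 3+5=8, 3+10=13
a = 4: 4+4=8, 4+5=9, 4+10=14
a = 5: 5+5=10, 5+10=15
a = 10: 10+10=20
Distinct sums: {-6, -4, -2, 0, 1, 2, 3, 4, 5, 6, 7, 8, 9, 10, 11, 13, 14, 15, 20}
|A + A| = 19

|A + A| = 19


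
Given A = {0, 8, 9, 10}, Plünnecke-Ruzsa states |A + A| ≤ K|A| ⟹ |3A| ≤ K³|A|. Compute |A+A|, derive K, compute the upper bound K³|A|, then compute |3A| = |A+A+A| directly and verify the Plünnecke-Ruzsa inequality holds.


|A| = 4.
Step 1: Compute A + A by enumerating all 16 pairs.
A + A = {0, 8, 9, 10, 16, 17, 18, 19, 20}, so |A + A| = 9.
Step 2: Doubling constant K = |A + A|/|A| = 9/4 = 9/4 ≈ 2.2500.
Step 3: Plünnecke-Ruzsa gives |3A| ≤ K³·|A| = (2.2500)³ · 4 ≈ 45.5625.
Step 4: Compute 3A = A + A + A directly by enumerating all triples (a,b,c) ∈ A³; |3A| = 16.
Step 5: Check 16 ≤ 45.5625? Yes ✓.

K = 9/4, Plünnecke-Ruzsa bound K³|A| ≈ 45.5625, |3A| = 16, inequality holds.


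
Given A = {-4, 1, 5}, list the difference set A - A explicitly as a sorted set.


A - A = {a - a' : a, a' ∈ A}.
Compute a - a' for each ordered pair (a, a'):
a = -4: -4--4=0, -4-1=-5, -4-5=-9
a = 1: 1--4=5, 1-1=0, 1-5=-4
a = 5: 5--4=9, 5-1=4, 5-5=0
Collecting distinct values (and noting 0 appears from a-a):
A - A = {-9, -5, -4, 0, 4, 5, 9}
|A - A| = 7

A - A = {-9, -5, -4, 0, 4, 5, 9}


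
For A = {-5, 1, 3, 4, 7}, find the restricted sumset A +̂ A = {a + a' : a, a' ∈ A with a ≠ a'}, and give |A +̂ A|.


Restricted sumset: A +̂ A = {a + a' : a ∈ A, a' ∈ A, a ≠ a'}.
Equivalently, take A + A and drop any sum 2a that is achievable ONLY as a + a for a ∈ A (i.e. sums representable only with equal summands).
Enumerate pairs (a, a') with a < a' (symmetric, so each unordered pair gives one sum; this covers all a ≠ a'):
  -5 + 1 = -4
  -5 + 3 = -2
  -5 + 4 = -1
  -5 + 7 = 2
  1 + 3 = 4
  1 + 4 = 5
  1 + 7 = 8
  3 + 4 = 7
  3 + 7 = 10
  4 + 7 = 11
Collected distinct sums: {-4, -2, -1, 2, 4, 5, 7, 8, 10, 11}
|A +̂ A| = 10
(Reference bound: |A +̂ A| ≥ 2|A| - 3 for |A| ≥ 2, with |A| = 5 giving ≥ 7.)

|A +̂ A| = 10


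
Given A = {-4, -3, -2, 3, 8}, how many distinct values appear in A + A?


A + A = {a + a' : a, a' ∈ A}; |A| = 5.
General bounds: 2|A| - 1 ≤ |A + A| ≤ |A|(|A|+1)/2, i.e. 9 ≤ |A + A| ≤ 15.
Lower bound 2|A|-1 is attained iff A is an arithmetic progression.
Enumerate sums a + a' for a ≤ a' (symmetric, so this suffices):
a = -4: -4+-4=-8, -4+-3=-7, -4+-2=-6, -4+3=-1, -4+8=4
a = -3: -3+-3=-6, -3+-2=-5, -3+3=0, -3+8=5
a = -2: -2+-2=-4, -2+3=1, -2+8=6
a = 3: 3+3=6, 3+8=11
a = 8: 8+8=16
Distinct sums: {-8, -7, -6, -5, -4, -1, 0, 1, 4, 5, 6, 11, 16}
|A + A| = 13

|A + A| = 13


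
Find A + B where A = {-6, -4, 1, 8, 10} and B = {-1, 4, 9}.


A + B = {a + b : a ∈ A, b ∈ B}.
Enumerate all |A|·|B| = 5·3 = 15 pairs (a, b) and collect distinct sums.
a = -6: -6+-1=-7, -6+4=-2, -6+9=3
a = -4: -4+-1=-5, -4+4=0, -4+9=5
a = 1: 1+-1=0, 1+4=5, 1+9=10
a = 8: 8+-1=7, 8+4=12, 8+9=17
a = 10: 10+-1=9, 10+4=14, 10+9=19
Collecting distinct sums: A + B = {-7, -5, -2, 0, 3, 5, 7, 9, 10, 12, 14, 17, 19}
|A + B| = 13

A + B = {-7, -5, -2, 0, 3, 5, 7, 9, 10, 12, 14, 17, 19}


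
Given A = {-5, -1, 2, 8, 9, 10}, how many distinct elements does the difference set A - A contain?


A - A = {a - a' : a, a' ∈ A}; |A| = 6.
Bounds: 2|A|-1 ≤ |A - A| ≤ |A|² - |A| + 1, i.e. 11 ≤ |A - A| ≤ 31.
Note: 0 ∈ A - A always (from a - a). The set is symmetric: if d ∈ A - A then -d ∈ A - A.
Enumerate nonzero differences d = a - a' with a > a' (then include -d):
Positive differences: {1, 2, 3, 4, 6, 7, 8, 9, 10, 11, 13, 14, 15}
Full difference set: {0} ∪ (positive diffs) ∪ (negative diffs).
|A - A| = 1 + 2·13 = 27 (matches direct enumeration: 27).

|A - A| = 27


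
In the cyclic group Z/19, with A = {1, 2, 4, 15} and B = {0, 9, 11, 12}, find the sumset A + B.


Work in Z/19Z: reduce every sum a + b modulo 19.
Enumerate all 16 pairs:
a = 1: 1+0=1, 1+9=10, 1+11=12, 1+12=13
a = 2: 2+0=2, 2+9=11, 2+11=13, 2+12=14
a = 4: 4+0=4, 4+9=13, 4+11=15, 4+12=16
a = 15: 15+0=15, 15+9=5, 15+11=7, 15+12=8
Distinct residues collected: {1, 2, 4, 5, 7, 8, 10, 11, 12, 13, 14, 15, 16}
|A + B| = 13 (out of 19 total residues).

A + B = {1, 2, 4, 5, 7, 8, 10, 11, 12, 13, 14, 15, 16}


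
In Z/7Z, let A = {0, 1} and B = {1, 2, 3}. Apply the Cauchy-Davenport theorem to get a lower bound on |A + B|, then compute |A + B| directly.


Cauchy-Davenport: |A + B| ≥ min(p, |A| + |B| - 1) for A, B nonempty in Z/pZ.
|A| = 2, |B| = 3, p = 7.
CD lower bound = min(7, 2 + 3 - 1) = min(7, 4) = 4.
Compute A + B mod 7 directly:
a = 0: 0+1=1, 0+2=2, 0+3=3
a = 1: 1+1=2, 1+2=3, 1+3=4
A + B = {1, 2, 3, 4}, so |A + B| = 4.
Verify: 4 ≥ 4? Yes ✓.

CD lower bound = 4, actual |A + B| = 4.


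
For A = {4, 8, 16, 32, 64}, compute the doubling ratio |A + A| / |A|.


|A| = 5.
Compute A + A by enumerating all 25 pairs.
A + A = {8, 12, 16, 20, 24, 32, 36, 40, 48, 64, 68, 72, 80, 96, 128}, so |A + A| = 15.
K = |A + A| / |A| = 15/5 = 3/1 ≈ 3.0000.
Reference: AP of size 5 gives K = 9/5 ≈ 1.8000; a fully generic set of size 5 gives K ≈ 3.0000.

|A| = 5, |A + A| = 15, K = 15/5 = 3/1.


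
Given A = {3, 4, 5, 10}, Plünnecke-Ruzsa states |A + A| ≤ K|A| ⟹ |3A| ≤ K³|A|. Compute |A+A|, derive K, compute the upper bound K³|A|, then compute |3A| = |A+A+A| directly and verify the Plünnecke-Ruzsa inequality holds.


|A| = 4.
Step 1: Compute A + A by enumerating all 16 pairs.
A + A = {6, 7, 8, 9, 10, 13, 14, 15, 20}, so |A + A| = 9.
Step 2: Doubling constant K = |A + A|/|A| = 9/4 = 9/4 ≈ 2.2500.
Step 3: Plünnecke-Ruzsa gives |3A| ≤ K³·|A| = (2.2500)³ · 4 ≈ 45.5625.
Step 4: Compute 3A = A + A + A directly by enumerating all triples (a,b,c) ∈ A³; |3A| = 16.
Step 5: Check 16 ≤ 45.5625? Yes ✓.

K = 9/4, Plünnecke-Ruzsa bound K³|A| ≈ 45.5625, |3A| = 16, inequality holds.


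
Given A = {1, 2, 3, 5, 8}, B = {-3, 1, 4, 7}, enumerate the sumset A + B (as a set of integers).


A + B = {a + b : a ∈ A, b ∈ B}.
Enumerate all |A|·|B| = 5·4 = 20 pairs (a, b) and collect distinct sums.
a = 1: 1+-3=-2, 1+1=2, 1+4=5, 1+7=8
a = 2: 2+-3=-1, 2+1=3, 2+4=6, 2+7=9
a = 3: 3+-3=0, 3+1=4, 3+4=7, 3+7=10
a = 5: 5+-3=2, 5+1=6, 5+4=9, 5+7=12
a = 8: 8+-3=5, 8+1=9, 8+4=12, 8+7=15
Collecting distinct sums: A + B = {-2, -1, 0, 2, 3, 4, 5, 6, 7, 8, 9, 10, 12, 15}
|A + B| = 14

A + B = {-2, -1, 0, 2, 3, 4, 5, 6, 7, 8, 9, 10, 12, 15}


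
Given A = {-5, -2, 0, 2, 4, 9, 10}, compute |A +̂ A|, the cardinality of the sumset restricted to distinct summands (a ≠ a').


Restricted sumset: A +̂ A = {a + a' : a ∈ A, a' ∈ A, a ≠ a'}.
Equivalently, take A + A and drop any sum 2a that is achievable ONLY as a + a for a ∈ A (i.e. sums representable only with equal summands).
Enumerate pairs (a, a') with a < a' (symmetric, so each unordered pair gives one sum; this covers all a ≠ a'):
  -5 + -2 = -7
  -5 + 0 = -5
  -5 + 2 = -3
  -5 + 4 = -1
  -5 + 9 = 4
  -5 + 10 = 5
  -2 + 0 = -2
  -2 + 2 = 0
  -2 + 4 = 2
  -2 + 9 = 7
  -2 + 10 = 8
  0 + 2 = 2
  0 + 4 = 4
  0 + 9 = 9
  0 + 10 = 10
  2 + 4 = 6
  2 + 9 = 11
  2 + 10 = 12
  4 + 9 = 13
  4 + 10 = 14
  9 + 10 = 19
Collected distinct sums: {-7, -5, -3, -2, -1, 0, 2, 4, 5, 6, 7, 8, 9, 10, 11, 12, 13, 14, 19}
|A +̂ A| = 19
(Reference bound: |A +̂ A| ≥ 2|A| - 3 for |A| ≥ 2, with |A| = 7 giving ≥ 11.)

|A +̂ A| = 19


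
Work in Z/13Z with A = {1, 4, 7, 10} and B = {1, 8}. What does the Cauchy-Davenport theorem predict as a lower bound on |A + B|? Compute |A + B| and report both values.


Cauchy-Davenport: |A + B| ≥ min(p, |A| + |B| - 1) for A, B nonempty in Z/pZ.
|A| = 4, |B| = 2, p = 13.
CD lower bound = min(13, 4 + 2 - 1) = min(13, 5) = 5.
Compute A + B mod 13 directly:
a = 1: 1+1=2, 1+8=9
a = 4: 4+1=5, 4+8=12
a = 7: 7+1=8, 7+8=2
a = 10: 10+1=11, 10+8=5
A + B = {2, 5, 8, 9, 11, 12}, so |A + B| = 6.
Verify: 6 ≥ 5? Yes ✓.

CD lower bound = 5, actual |A + B| = 6.


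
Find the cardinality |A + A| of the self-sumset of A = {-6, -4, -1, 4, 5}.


A + A = {a + a' : a, a' ∈ A}; |A| = 5.
General bounds: 2|A| - 1 ≤ |A + A| ≤ |A|(|A|+1)/2, i.e. 9 ≤ |A + A| ≤ 15.
Lower bound 2|A|-1 is attained iff A is an arithmetic progression.
Enumerate sums a + a' for a ≤ a' (symmetric, so this suffices):
a = -6: -6+-6=-12, -6+-4=-10, -6+-1=-7, -6+4=-2, -6+5=-1
a = -4: -4+-4=-8, -4+-1=-5, -4+4=0, -4+5=1
a = -1: -1+-1=-2, -1+4=3, -1+5=4
a = 4: 4+4=8, 4+5=9
a = 5: 5+5=10
Distinct sums: {-12, -10, -8, -7, -5, -2, -1, 0, 1, 3, 4, 8, 9, 10}
|A + A| = 14

|A + A| = 14


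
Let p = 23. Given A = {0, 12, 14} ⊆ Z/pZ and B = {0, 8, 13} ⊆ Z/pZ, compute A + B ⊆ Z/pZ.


Work in Z/23Z: reduce every sum a + b modulo 23.
Enumerate all 9 pairs:
a = 0: 0+0=0, 0+8=8, 0+13=13
a = 12: 12+0=12, 12+8=20, 12+13=2
a = 14: 14+0=14, 14+8=22, 14+13=4
Distinct residues collected: {0, 2, 4, 8, 12, 13, 14, 20, 22}
|A + B| = 9 (out of 23 total residues).

A + B = {0, 2, 4, 8, 12, 13, 14, 20, 22}


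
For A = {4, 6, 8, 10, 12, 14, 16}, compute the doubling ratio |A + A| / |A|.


|A| = 7.
Compute A + A by enumerating all 49 pairs.
A + A = {8, 10, 12, 14, 16, 18, 20, 22, 24, 26, 28, 30, 32}, so |A + A| = 13.
K = |A + A| / |A| = 13/7 (already in lowest terms) ≈ 1.8571.
Reference: AP of size 7 gives K = 13/7 ≈ 1.8571; a fully generic set of size 7 gives K ≈ 4.0000.

|A| = 7, |A + A| = 13, K = 13/7.


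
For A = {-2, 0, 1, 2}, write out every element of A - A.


A - A = {a - a' : a, a' ∈ A}.
Compute a - a' for each ordered pair (a, a'):
a = -2: -2--2=0, -2-0=-2, -2-1=-3, -2-2=-4
a = 0: 0--2=2, 0-0=0, 0-1=-1, 0-2=-2
a = 1: 1--2=3, 1-0=1, 1-1=0, 1-2=-1
a = 2: 2--2=4, 2-0=2, 2-1=1, 2-2=0
Collecting distinct values (and noting 0 appears from a-a):
A - A = {-4, -3, -2, -1, 0, 1, 2, 3, 4}
|A - A| = 9

A - A = {-4, -3, -2, -1, 0, 1, 2, 3, 4}


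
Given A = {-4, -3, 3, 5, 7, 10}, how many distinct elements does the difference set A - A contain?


A - A = {a - a' : a, a' ∈ A}; |A| = 6.
Bounds: 2|A|-1 ≤ |A - A| ≤ |A|² - |A| + 1, i.e. 11 ≤ |A - A| ≤ 31.
Note: 0 ∈ A - A always (from a - a). The set is symmetric: if d ∈ A - A then -d ∈ A - A.
Enumerate nonzero differences d = a - a' with a > a' (then include -d):
Positive differences: {1, 2, 3, 4, 5, 6, 7, 8, 9, 10, 11, 13, 14}
Full difference set: {0} ∪ (positive diffs) ∪ (negative diffs).
|A - A| = 1 + 2·13 = 27 (matches direct enumeration: 27).

|A - A| = 27


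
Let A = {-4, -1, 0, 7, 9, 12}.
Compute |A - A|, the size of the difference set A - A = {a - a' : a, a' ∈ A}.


A - A = {a - a' : a, a' ∈ A}; |A| = 6.
Bounds: 2|A|-1 ≤ |A - A| ≤ |A|² - |A| + 1, i.e. 11 ≤ |A - A| ≤ 31.
Note: 0 ∈ A - A always (from a - a). The set is symmetric: if d ∈ A - A then -d ∈ A - A.
Enumerate nonzero differences d = a - a' with a > a' (then include -d):
Positive differences: {1, 2, 3, 4, 5, 7, 8, 9, 10, 11, 12, 13, 16}
Full difference set: {0} ∪ (positive diffs) ∪ (negative diffs).
|A - A| = 1 + 2·13 = 27 (matches direct enumeration: 27).

|A - A| = 27


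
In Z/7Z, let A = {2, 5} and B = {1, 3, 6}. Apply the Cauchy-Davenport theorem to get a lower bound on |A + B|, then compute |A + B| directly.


Cauchy-Davenport: |A + B| ≥ min(p, |A| + |B| - 1) for A, B nonempty in Z/pZ.
|A| = 2, |B| = 3, p = 7.
CD lower bound = min(7, 2 + 3 - 1) = min(7, 4) = 4.
Compute A + B mod 7 directly:
a = 2: 2+1=3, 2+3=5, 2+6=1
a = 5: 5+1=6, 5+3=1, 5+6=4
A + B = {1, 3, 4, 5, 6}, so |A + B| = 5.
Verify: 5 ≥ 4? Yes ✓.

CD lower bound = 4, actual |A + B| = 5.


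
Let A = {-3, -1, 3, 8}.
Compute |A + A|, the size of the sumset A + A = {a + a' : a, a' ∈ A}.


A + A = {a + a' : a, a' ∈ A}; |A| = 4.
General bounds: 2|A| - 1 ≤ |A + A| ≤ |A|(|A|+1)/2, i.e. 7 ≤ |A + A| ≤ 10.
Lower bound 2|A|-1 is attained iff A is an arithmetic progression.
Enumerate sums a + a' for a ≤ a' (symmetric, so this suffices):
a = -3: -3+-3=-6, -3+-1=-4, -3+3=0, -3+8=5
a = -1: -1+-1=-2, -1+3=2, -1+8=7
a = 3: 3+3=6, 3+8=11
a = 8: 8+8=16
Distinct sums: {-6, -4, -2, 0, 2, 5, 6, 7, 11, 16}
|A + A| = 10

|A + A| = 10


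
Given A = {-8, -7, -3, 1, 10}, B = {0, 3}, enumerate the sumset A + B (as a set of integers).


A + B = {a + b : a ∈ A, b ∈ B}.
Enumerate all |A|·|B| = 5·2 = 10 pairs (a, b) and collect distinct sums.
a = -8: -8+0=-8, -8+3=-5
a = -7: -7+0=-7, -7+3=-4
a = -3: -3+0=-3, -3+3=0
a = 1: 1+0=1, 1+3=4
a = 10: 10+0=10, 10+3=13
Collecting distinct sums: A + B = {-8, -7, -5, -4, -3, 0, 1, 4, 10, 13}
|A + B| = 10

A + B = {-8, -7, -5, -4, -3, 0, 1, 4, 10, 13}


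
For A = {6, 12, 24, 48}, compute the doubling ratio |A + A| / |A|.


|A| = 4.
Compute A + A by enumerating all 16 pairs.
A + A = {12, 18, 24, 30, 36, 48, 54, 60, 72, 96}, so |A + A| = 10.
K = |A + A| / |A| = 10/4 = 5/2 ≈ 2.5000.
Reference: AP of size 4 gives K = 7/4 ≈ 1.7500; a fully generic set of size 4 gives K ≈ 2.5000.

|A| = 4, |A + A| = 10, K = 10/4 = 5/2.


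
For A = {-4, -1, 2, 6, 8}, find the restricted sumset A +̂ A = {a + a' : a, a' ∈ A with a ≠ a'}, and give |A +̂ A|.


Restricted sumset: A +̂ A = {a + a' : a ∈ A, a' ∈ A, a ≠ a'}.
Equivalently, take A + A and drop any sum 2a that is achievable ONLY as a + a for a ∈ A (i.e. sums representable only with equal summands).
Enumerate pairs (a, a') with a < a' (symmetric, so each unordered pair gives one sum; this covers all a ≠ a'):
  -4 + -1 = -5
  -4 + 2 = -2
  -4 + 6 = 2
  -4 + 8 = 4
  -1 + 2 = 1
  -1 + 6 = 5
  -1 + 8 = 7
  2 + 6 = 8
  2 + 8 = 10
  6 + 8 = 14
Collected distinct sums: {-5, -2, 1, 2, 4, 5, 7, 8, 10, 14}
|A +̂ A| = 10
(Reference bound: |A +̂ A| ≥ 2|A| - 3 for |A| ≥ 2, with |A| = 5 giving ≥ 7.)

|A +̂ A| = 10


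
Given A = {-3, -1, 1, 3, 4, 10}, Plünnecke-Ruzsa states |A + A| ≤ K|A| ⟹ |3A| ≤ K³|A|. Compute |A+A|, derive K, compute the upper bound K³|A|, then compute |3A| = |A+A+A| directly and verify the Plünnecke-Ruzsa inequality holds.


|A| = 6.
Step 1: Compute A + A by enumerating all 36 pairs.
A + A = {-6, -4, -2, 0, 1, 2, 3, 4, 5, 6, 7, 8, 9, 11, 13, 14, 20}, so |A + A| = 17.
Step 2: Doubling constant K = |A + A|/|A| = 17/6 = 17/6 ≈ 2.8333.
Step 3: Plünnecke-Ruzsa gives |3A| ≤ K³·|A| = (2.8333)³ · 6 ≈ 136.4722.
Step 4: Compute 3A = A + A + A directly by enumerating all triples (a,b,c) ∈ A³; |3A| = 30.
Step 5: Check 30 ≤ 136.4722? Yes ✓.

K = 17/6, Plünnecke-Ruzsa bound K³|A| ≈ 136.4722, |3A| = 30, inequality holds.


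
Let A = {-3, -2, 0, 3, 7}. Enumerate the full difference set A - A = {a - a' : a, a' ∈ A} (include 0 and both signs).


A - A = {a - a' : a, a' ∈ A}.
Compute a - a' for each ordered pair (a, a'):
a = -3: -3--3=0, -3--2=-1, -3-0=-3, -3-3=-6, -3-7=-10
a = -2: -2--3=1, -2--2=0, -2-0=-2, -2-3=-5, -2-7=-9
a = 0: 0--3=3, 0--2=2, 0-0=0, 0-3=-3, 0-7=-7
a = 3: 3--3=6, 3--2=5, 3-0=3, 3-3=0, 3-7=-4
a = 7: 7--3=10, 7--2=9, 7-0=7, 7-3=4, 7-7=0
Collecting distinct values (and noting 0 appears from a-a):
A - A = {-10, -9, -7, -6, -5, -4, -3, -2, -1, 0, 1, 2, 3, 4, 5, 6, 7, 9, 10}
|A - A| = 19

A - A = {-10, -9, -7, -6, -5, -4, -3, -2, -1, 0, 1, 2, 3, 4, 5, 6, 7, 9, 10}


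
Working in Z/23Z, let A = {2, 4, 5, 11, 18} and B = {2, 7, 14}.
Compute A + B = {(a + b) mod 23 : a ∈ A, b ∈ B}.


Work in Z/23Z: reduce every sum a + b modulo 23.
Enumerate all 15 pairs:
a = 2: 2+2=4, 2+7=9, 2+14=16
a = 4: 4+2=6, 4+7=11, 4+14=18
a = 5: 5+2=7, 5+7=12, 5+14=19
a = 11: 11+2=13, 11+7=18, 11+14=2
a = 18: 18+2=20, 18+7=2, 18+14=9
Distinct residues collected: {2, 4, 6, 7, 9, 11, 12, 13, 16, 18, 19, 20}
|A + B| = 12 (out of 23 total residues).

A + B = {2, 4, 6, 7, 9, 11, 12, 13, 16, 18, 19, 20}


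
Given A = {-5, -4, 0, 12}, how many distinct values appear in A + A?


A + A = {a + a' : a, a' ∈ A}; |A| = 4.
General bounds: 2|A| - 1 ≤ |A + A| ≤ |A|(|A|+1)/2, i.e. 7 ≤ |A + A| ≤ 10.
Lower bound 2|A|-1 is attained iff A is an arithmetic progression.
Enumerate sums a + a' for a ≤ a' (symmetric, so this suffices):
a = -5: -5+-5=-10, -5+-4=-9, -5+0=-5, -5+12=7
a = -4: -4+-4=-8, -4+0=-4, -4+12=8
a = 0: 0+0=0, 0+12=12
a = 12: 12+12=24
Distinct sums: {-10, -9, -8, -5, -4, 0, 7, 8, 12, 24}
|A + A| = 10

|A + A| = 10


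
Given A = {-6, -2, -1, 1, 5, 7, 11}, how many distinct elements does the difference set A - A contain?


A - A = {a - a' : a, a' ∈ A}; |A| = 7.
Bounds: 2|A|-1 ≤ |A - A| ≤ |A|² - |A| + 1, i.e. 13 ≤ |A - A| ≤ 43.
Note: 0 ∈ A - A always (from a - a). The set is symmetric: if d ∈ A - A then -d ∈ A - A.
Enumerate nonzero differences d = a - a' with a > a' (then include -d):
Positive differences: {1, 2, 3, 4, 5, 6, 7, 8, 9, 10, 11, 12, 13, 17}
Full difference set: {0} ∪ (positive diffs) ∪ (negative diffs).
|A - A| = 1 + 2·14 = 29 (matches direct enumeration: 29).

|A - A| = 29


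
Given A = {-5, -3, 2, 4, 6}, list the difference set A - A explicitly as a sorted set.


A - A = {a - a' : a, a' ∈ A}.
Compute a - a' for each ordered pair (a, a'):
a = -5: -5--5=0, -5--3=-2, -5-2=-7, -5-4=-9, -5-6=-11
a = -3: -3--5=2, -3--3=0, -3-2=-5, -3-4=-7, -3-6=-9
a = 2: 2--5=7, 2--3=5, 2-2=0, 2-4=-2, 2-6=-4
a = 4: 4--5=9, 4--3=7, 4-2=2, 4-4=0, 4-6=-2
a = 6: 6--5=11, 6--3=9, 6-2=4, 6-4=2, 6-6=0
Collecting distinct values (and noting 0 appears from a-a):
A - A = {-11, -9, -7, -5, -4, -2, 0, 2, 4, 5, 7, 9, 11}
|A - A| = 13

A - A = {-11, -9, -7, -5, -4, -2, 0, 2, 4, 5, 7, 9, 11}


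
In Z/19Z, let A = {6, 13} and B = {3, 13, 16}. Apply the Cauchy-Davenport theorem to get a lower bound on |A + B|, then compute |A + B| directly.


Cauchy-Davenport: |A + B| ≥ min(p, |A| + |B| - 1) for A, B nonempty in Z/pZ.
|A| = 2, |B| = 3, p = 19.
CD lower bound = min(19, 2 + 3 - 1) = min(19, 4) = 4.
Compute A + B mod 19 directly:
a = 6: 6+3=9, 6+13=0, 6+16=3
a = 13: 13+3=16, 13+13=7, 13+16=10
A + B = {0, 3, 7, 9, 10, 16}, so |A + B| = 6.
Verify: 6 ≥ 4? Yes ✓.

CD lower bound = 4, actual |A + B| = 6.


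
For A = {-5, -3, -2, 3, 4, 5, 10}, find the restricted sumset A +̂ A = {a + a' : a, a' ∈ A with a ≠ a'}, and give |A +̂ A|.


Restricted sumset: A +̂ A = {a + a' : a ∈ A, a' ∈ A, a ≠ a'}.
Equivalently, take A + A and drop any sum 2a that is achievable ONLY as a + a for a ∈ A (i.e. sums representable only with equal summands).
Enumerate pairs (a, a') with a < a' (symmetric, so each unordered pair gives one sum; this covers all a ≠ a'):
  -5 + -3 = -8
  -5 + -2 = -7
  -5 + 3 = -2
  -5 + 4 = -1
  -5 + 5 = 0
  -5 + 10 = 5
  -3 + -2 = -5
  -3 + 3 = 0
  -3 + 4 = 1
  -3 + 5 = 2
  -3 + 10 = 7
  -2 + 3 = 1
  -2 + 4 = 2
  -2 + 5 = 3
  -2 + 10 = 8
  3 + 4 = 7
  3 + 5 = 8
  3 + 10 = 13
  4 + 5 = 9
  4 + 10 = 14
  5 + 10 = 15
Collected distinct sums: {-8, -7, -5, -2, -1, 0, 1, 2, 3, 5, 7, 8, 9, 13, 14, 15}
|A +̂ A| = 16
(Reference bound: |A +̂ A| ≥ 2|A| - 3 for |A| ≥ 2, with |A| = 7 giving ≥ 11.)

|A +̂ A| = 16
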